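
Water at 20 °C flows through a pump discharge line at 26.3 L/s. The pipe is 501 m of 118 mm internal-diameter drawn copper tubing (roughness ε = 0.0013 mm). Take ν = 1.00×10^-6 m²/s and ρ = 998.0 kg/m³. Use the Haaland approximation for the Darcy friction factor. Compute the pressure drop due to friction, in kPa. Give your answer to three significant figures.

Δp ≈ 179 kPa

V = 4Q/(πD²) = 4·0.0263/(π·0.118²) = 2.405 m/s
Re = VD/ν = 2.405·0.118/1.00×10^-6 = 2.84×10^5 → turbulent
ε/D = 0.0013/118 = 1.10×10^-5
Haaland: f = 0.01458
h_f = f(L/D)V²/(2g) = 0.01458·(501/0.118)·2.405²/(2·9.81) = 18.25 m
Δp = ρg·h_f = 998.0·9.81·18.25 = 178.6 kPa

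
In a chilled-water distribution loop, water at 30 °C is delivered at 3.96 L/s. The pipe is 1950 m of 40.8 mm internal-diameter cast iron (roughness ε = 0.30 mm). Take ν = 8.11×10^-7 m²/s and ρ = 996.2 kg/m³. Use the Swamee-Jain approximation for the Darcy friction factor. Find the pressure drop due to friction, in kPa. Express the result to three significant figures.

V = 4Q/(πD²) = 4·0.00396/(π·0.0408²) = 3.029 m/s
Re = VD/ν = 3.029·0.0408/8.11×10^-7 = 1.52×10^5 → turbulent
ε/D = 0.30/40.8 = 0.00735
Swamee-Jain: f = 0.03493
h_f = f(L/D)V²/(2g) = 0.03493·(1950/0.0408)·3.029²/(2·9.81) = 780.6 m
Δp = ρg·h_f = 996.2·9.81·780.6 = 7628 kPa

Δp ≈ 7630 kPa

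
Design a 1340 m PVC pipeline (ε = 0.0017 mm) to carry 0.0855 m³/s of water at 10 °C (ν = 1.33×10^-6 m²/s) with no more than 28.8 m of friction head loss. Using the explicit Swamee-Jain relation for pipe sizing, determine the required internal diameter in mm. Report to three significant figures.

Swamee-Jain (Type III): D = 0.66·[ε^1.25·(LQ²/(gh_f))^4.75 + ν·Q^9.4·(L/(gh_f))^5.2]^0.04
LQ²/(gh_f) = 0.03467; L/(gh_f) = 4.743
Term 1 = ε^1.25·(…)^4.75 = 7.13×10^-15; Term 2 = ν·Q^9.4·(…)^5.2 = 3.98×10^-13
D = 0.66·(7.13×10^-15 + 3.98×10^-13)^0.04 = 0.2108 m = 211 mm
Check: V = 2.45 m/s, Re = 3.88×10^5, f = 0.01381, h_f = 26.9 m ≈ 28.8 m ✓

D ≈ 211 mm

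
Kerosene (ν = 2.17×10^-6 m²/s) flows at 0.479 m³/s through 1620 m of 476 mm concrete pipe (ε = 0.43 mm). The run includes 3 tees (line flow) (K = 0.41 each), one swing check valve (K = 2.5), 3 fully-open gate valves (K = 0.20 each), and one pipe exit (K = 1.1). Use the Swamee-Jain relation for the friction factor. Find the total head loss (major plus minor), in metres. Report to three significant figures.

V = 4Q/(πD²) = 2.692 m/s; V²/2g = 0.3693 m
Re = 5.90×10^5, ε/D = 9.03×10^-4 → f = 0.01982 (Swamee-Jain)
Major: h_f = f(L/D)·V²/2g = 0.01982·3403·0.3693 = 24.91 m
Minor: ΣK = 5.43; h_m = ΣK·V²/2g = 2.005 m
Total H_L = 24.91 + 2.005 = 26.92 m

H_L ≈ 26.9 m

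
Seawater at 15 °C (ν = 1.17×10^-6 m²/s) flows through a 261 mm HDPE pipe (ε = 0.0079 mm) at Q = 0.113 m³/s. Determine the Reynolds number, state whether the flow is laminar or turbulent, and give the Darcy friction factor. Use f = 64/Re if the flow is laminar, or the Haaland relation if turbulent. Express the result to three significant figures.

Re ≈ 4.71×10^5; turbulent; f ≈ 0.0136

V = 4Q/(πD²) = 2.112 m/s
Re = VD/ν = 2.112·0.261/1.17×10^-6 = 4.71×10^5
Re > 4000 → turbulent; ε/D = 3.03×10^-5
Haaland: f = 0.01355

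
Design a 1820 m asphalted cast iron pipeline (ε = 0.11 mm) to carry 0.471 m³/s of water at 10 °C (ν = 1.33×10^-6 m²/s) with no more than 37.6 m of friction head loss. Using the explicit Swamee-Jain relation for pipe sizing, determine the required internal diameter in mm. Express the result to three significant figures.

Swamee-Jain (Type III): D = 0.66·[ε^1.25·(LQ²/(gh_f))^4.75 + ν·Q^9.4·(L/(gh_f))^5.2]^0.04
LQ²/(gh_f) = 1.095; L/(gh_f) = 4.934
Term 1 = ε^1.25·(…)^4.75 = 1.73×10^-5; Term 2 = ν·Q^9.4·(…)^5.2 = 4.52×10^-6
D = 0.66·(1.73×10^-5 + 4.52×10^-6)^0.04 = 0.4296 m = 430 mm
Check: V = 3.25 m/s, Re = 1.05×10^6, f = 0.01531, h_f = 34.9 m ≈ 37.6 m ✓

D ≈ 430 mm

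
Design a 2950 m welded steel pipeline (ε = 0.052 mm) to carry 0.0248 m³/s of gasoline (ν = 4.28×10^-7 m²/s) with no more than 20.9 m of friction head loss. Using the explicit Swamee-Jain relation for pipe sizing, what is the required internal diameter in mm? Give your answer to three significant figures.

D ≈ 167 mm

Swamee-Jain (Type III): D = 0.66·[ε^1.25·(LQ²/(gh_f))^4.75 + ν·Q^9.4·(L/(gh_f))^5.2]^0.04
LQ²/(gh_f) = 0.008849; L/(gh_f) = 14.39
Term 1 = ε^1.25·(…)^4.75 = 7.81×10^-16; Term 2 = ν·Q^9.4·(…)^5.2 = 3.64×10^-16
D = 0.66·(7.81×10^-16 + 3.64×10^-16)^0.04 = 0.1667 m = 167 mm
Check: V = 1.14 m/s, Re = 4.43×10^5, f = 0.01661, h_f = 19.4 m ≈ 20.9 m ✓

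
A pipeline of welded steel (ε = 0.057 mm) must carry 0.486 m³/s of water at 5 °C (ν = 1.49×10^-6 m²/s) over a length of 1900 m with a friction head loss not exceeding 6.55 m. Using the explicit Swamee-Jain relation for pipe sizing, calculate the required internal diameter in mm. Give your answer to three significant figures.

Swamee-Jain (Type III): D = 0.66·[ε^1.25·(LQ²/(gh_f))^4.75 + ν·Q^9.4·(L/(gh_f))^5.2]^0.04
LQ²/(gh_f) = 6.984; L/(gh_f) = 29.57
Term 1 = ε^1.25·(…)^4.75 = 0.0506; Term 2 = ν·Q^9.4·(…)^5.2 = 0.0752
D = 0.66·(0.0506 + 0.0752)^0.04 = 0.6075 m = 607 mm
Check: V = 1.68 m/s, Re = 6.84×10^5, f = 0.01391, h_f = 6.23 m ≈ 6.55 m ✓

D ≈ 607 mm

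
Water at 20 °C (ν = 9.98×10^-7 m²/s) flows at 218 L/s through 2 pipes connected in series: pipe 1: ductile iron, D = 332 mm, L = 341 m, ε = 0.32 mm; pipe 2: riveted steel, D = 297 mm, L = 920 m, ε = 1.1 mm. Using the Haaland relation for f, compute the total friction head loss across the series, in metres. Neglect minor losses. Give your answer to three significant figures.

Pipe 1: V = 2.518 m/s, Re = 8.38×10^5, ε/D = 9.64×10^-4, f = 0.01982, h_1 = f(L/D)V²/2g = 6.581 m
Pipe 2: V = 3.147 m/s, Re = 9.36×10^5, ε/D = 0.00370, f = 0.02796, h_2 = f(L/D)V²/2g = 43.70 m
Series → Q common, losses add: H = Σh = 50.28 m

H ≈ 50.3 m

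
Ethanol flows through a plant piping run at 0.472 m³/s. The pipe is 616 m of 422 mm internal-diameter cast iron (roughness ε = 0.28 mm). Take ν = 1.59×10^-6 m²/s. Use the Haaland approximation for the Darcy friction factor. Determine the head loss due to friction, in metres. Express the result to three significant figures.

h_f ≈ 15.5 m

V = 4Q/(πD²) = 4·0.472/(π·0.422²) = 3.375 m/s
Re = VD/ν = 3.375·0.422/1.59×10^-6 = 8.96×10^5 → turbulent
ε/D = 0.28/422 = 6.64×10^-4
Haaland: f = 0.01825
h_f = f(L/D)V²/(2g) = 0.01825·(616/0.422)·3.375²/(2·9.81) = 15.46 m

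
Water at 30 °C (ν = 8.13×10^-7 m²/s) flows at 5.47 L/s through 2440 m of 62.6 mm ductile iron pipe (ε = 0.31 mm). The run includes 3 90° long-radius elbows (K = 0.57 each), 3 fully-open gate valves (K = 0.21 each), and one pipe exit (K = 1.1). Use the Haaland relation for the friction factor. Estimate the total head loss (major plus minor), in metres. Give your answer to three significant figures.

H_L ≈ 195 m

V = 4Q/(πD²) = 1.777 m/s; V²/2g = 0.1610 m
Re = 1.37×10^5, ε/D = 0.00495 → f = 0.03097 (Haaland)
Major: h_f = f(L/D)·V²/2g = 0.03097·38978·0.1610 = 194.3 m
Minor: ΣK = 3.44; h_m = ΣK·V²/2g = 0.5538 m
Total H_L = 194.3 + 0.5538 = 194.9 m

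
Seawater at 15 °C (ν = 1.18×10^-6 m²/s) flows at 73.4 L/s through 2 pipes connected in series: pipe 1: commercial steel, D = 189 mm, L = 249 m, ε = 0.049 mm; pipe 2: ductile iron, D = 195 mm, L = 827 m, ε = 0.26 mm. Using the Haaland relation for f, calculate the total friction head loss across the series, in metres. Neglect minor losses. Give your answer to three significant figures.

Pipe 1: V = 2.616 m/s, Re = 4.19×10^5, ε/D = 2.59×10^-4, f = 0.01603, h_1 = f(L/D)V²/2g = 7.368 m
Pipe 2: V = 2.458 m/s, Re = 4.06×10^5, ε/D = 0.00133, f = 0.02165, h_2 = f(L/D)V²/2g = 28.27 m
Series → Q common, losses add: H = Σh = 35.64 m

H ≈ 35.6 m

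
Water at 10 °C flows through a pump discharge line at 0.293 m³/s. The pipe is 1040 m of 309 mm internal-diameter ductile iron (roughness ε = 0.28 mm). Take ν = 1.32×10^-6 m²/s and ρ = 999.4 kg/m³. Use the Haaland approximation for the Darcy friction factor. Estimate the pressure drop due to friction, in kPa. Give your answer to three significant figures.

Δp ≈ 501 kPa

V = 4Q/(πD²) = 4·0.293/(π·0.309²) = 3.907 m/s
Re = VD/ν = 3.907·0.309/1.32×10^-6 = 9.15×10^5 → turbulent
ε/D = 0.28/309 = 9.06×10^-4
Haaland: f = 0.01952
h_f = f(L/D)V²/(2g) = 0.01952·(1040/0.309)·3.907²/(2·9.81) = 51.13 m
Δp = ρg·h_f = 999.4·9.81·51.13 = 501.3 kPa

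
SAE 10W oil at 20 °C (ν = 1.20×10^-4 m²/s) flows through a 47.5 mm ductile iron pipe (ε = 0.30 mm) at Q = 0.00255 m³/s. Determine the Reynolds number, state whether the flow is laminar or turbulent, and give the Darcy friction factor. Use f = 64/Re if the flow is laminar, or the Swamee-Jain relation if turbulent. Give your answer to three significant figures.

V = 4Q/(πD²) = 1.439 m/s
Re = VD/ν = 1.439·0.0475/1.20×10^-4 = 570
Re < 2300 → laminar → f = 64/Re = 0.1124

Re ≈ 570; laminar; f = 64/Re ≈ 0.112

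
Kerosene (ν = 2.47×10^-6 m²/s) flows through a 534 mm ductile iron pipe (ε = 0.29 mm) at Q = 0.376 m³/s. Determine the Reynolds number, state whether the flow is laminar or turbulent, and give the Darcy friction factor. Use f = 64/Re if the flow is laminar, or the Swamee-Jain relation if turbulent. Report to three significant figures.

Re ≈ 3.63×10^5; turbulent; f ≈ 0.0183

V = 4Q/(πD²) = 1.679 m/s
Re = VD/ν = 1.679·0.534/2.47×10^-6 = 3.63×10^5
Re > 4000 → turbulent; ε/D = 5.43×10^-4
Swamee-Jain: f = 0.01835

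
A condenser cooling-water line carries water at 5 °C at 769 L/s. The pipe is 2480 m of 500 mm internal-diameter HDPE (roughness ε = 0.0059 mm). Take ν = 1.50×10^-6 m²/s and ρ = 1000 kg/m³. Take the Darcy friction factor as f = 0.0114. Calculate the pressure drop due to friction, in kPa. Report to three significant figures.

Δp ≈ 434 kPa

V = 4Q/(πD²) = 4·0.769/(π·0.500²) = 3.916 m/s
h_f = f(L/D)V²/(2g) = 0.01140·(2480/0.500)·3.916²/(2·9.81) = 44.21 m
Δp = ρg·h_f = 1000·9.81·44.21 = 433.7 kPa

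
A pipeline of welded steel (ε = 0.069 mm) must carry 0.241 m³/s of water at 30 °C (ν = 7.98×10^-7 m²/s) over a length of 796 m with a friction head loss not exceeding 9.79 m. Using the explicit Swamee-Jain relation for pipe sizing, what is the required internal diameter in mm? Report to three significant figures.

D ≈ 360 mm

Swamee-Jain (Type III): D = 0.66·[ε^1.25·(LQ²/(gh_f))^4.75 + ν·Q^9.4·(L/(gh_f))^5.2]^0.04
LQ²/(gh_f) = 0.4814; L/(gh_f) = 8.288
Term 1 = ε^1.25·(…)^4.75 = 1.95×10^-7; Term 2 = ν·Q^9.4·(…)^5.2 = 7.40×10^-8
D = 0.66·(1.95×10^-7 + 7.40×10^-8)^0.04 = 0.3604 m = 360 mm
Check: V = 2.36 m/s, Re = 1.07×10^6, f = 0.01462, h_f = 9.19 m ≈ 9.79 m ✓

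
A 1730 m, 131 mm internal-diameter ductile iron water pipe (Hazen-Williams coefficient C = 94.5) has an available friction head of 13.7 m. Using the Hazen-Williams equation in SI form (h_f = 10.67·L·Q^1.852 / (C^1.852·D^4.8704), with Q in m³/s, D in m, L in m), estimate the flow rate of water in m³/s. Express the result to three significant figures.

Q ≈ 0.00921 m³/s

Rearranging: Q = [h_f·C^1.852·D^4.8704 / (10.67·L)]^(1/1.852)
Q = [13.7·94.5^1.852·0.131^4.8704 / (10.67·1730)]^0.540 = 0.009210 m³/s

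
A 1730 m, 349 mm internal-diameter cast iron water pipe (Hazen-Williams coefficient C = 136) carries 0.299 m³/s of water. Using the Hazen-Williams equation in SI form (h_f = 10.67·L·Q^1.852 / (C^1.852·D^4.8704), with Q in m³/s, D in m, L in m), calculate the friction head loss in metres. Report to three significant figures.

h_f ≈ 37.2 m

h_f = 10.67·1730·0.299^1.852 / (136^1.852·0.349^4.8704) = 37.19 m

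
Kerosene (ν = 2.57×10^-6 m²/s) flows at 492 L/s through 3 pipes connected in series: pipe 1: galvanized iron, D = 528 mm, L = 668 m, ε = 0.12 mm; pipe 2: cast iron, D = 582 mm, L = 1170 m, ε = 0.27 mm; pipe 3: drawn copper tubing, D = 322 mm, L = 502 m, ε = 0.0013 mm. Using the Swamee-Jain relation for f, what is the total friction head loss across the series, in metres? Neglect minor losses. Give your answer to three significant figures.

Pipe 1: V = 2.247 m/s, Re = 4.62×10^5, ε/D = 2.27×10^-4, f = 0.01586, h_1 = f(L/D)V²/2g = 5.165 m
Pipe 2: V = 1.849 m/s, Re = 4.19×10^5, ε/D = 4.64×10^-4, f = 0.01772, h_2 = f(L/D)V²/2g = 6.210 m
Pipe 3: V = 6.042 m/s, Re = 7.57×10^5, ε/D = 4.04×10^-6, f = 0.01226, h_3 = f(L/D)V²/2g = 35.55 m
Series → Q common, losses add: H = Σh = 46.92 m

H ≈ 46.9 m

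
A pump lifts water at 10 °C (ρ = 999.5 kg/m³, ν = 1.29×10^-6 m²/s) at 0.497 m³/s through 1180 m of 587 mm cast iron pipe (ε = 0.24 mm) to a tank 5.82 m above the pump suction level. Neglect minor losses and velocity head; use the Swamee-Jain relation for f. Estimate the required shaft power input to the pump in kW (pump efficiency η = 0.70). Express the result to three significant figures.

V = 4Q/(πD²) = 1.836 m/s; Re = 8.36×10^5; ε/D = 4.09×10^-4; f = 0.01676
h_f = f(L/D)V²/2g = 5.792 m
Total head H = z + h_f = 5.82 + 5.792 = 11.61 m
P_hyd = ρgQH = 999.5·9.81·0.497·11.61 = 56.59 kW
P_shaft = P_hyd/η = 56.59/0.70 = 80.84 kW

P_shaft ≈ 80.8 kW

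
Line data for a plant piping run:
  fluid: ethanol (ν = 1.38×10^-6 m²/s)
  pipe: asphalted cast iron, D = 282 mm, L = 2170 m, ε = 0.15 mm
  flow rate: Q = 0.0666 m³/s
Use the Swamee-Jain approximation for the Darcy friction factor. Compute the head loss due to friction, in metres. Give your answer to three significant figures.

V = 4Q/(πD²) = 4·0.0666/(π·0.282²) = 1.066 m/s
Re = VD/ν = 1.066·0.282/1.38×10^-6 = 2.18×10^5 → turbulent
ε/D = 0.15/282 = 5.32×10^-4
Swamee-Jain: f = 0.01896
h_f = f(L/D)V²/(2g) = 0.01896·(2170/0.282)·1.066²/(2·9.81) = 8.455 m

h_f ≈ 8.46 m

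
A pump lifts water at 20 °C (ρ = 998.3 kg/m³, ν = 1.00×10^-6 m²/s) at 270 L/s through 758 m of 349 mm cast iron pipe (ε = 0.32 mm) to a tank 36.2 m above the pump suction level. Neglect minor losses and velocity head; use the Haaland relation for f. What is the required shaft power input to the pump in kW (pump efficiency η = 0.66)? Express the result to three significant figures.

V = 4Q/(πD²) = 2.822 m/s; Re = 9.85×10^5; ε/D = 9.17×10^-4; f = 0.01955
h_f = f(L/D)V²/2g = 17.24 m
Total head H = z + h_f = 36.2 + 17.24 = 53.44 m
P_hyd = ρgQH = 998.3·9.81·0.270·53.44 = 141.3 kW
P_shaft = P_hyd/η = 141.3/0.66 = 214.1 kW

P_shaft ≈ 214 kW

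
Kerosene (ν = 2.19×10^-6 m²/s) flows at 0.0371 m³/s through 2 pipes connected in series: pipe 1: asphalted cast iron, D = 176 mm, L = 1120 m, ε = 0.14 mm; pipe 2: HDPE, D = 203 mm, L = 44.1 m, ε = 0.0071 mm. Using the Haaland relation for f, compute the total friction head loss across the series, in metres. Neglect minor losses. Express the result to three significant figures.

H ≈ 16.0 m

Pipe 1: V = 1.525 m/s, Re = 1.23×10^5, ε/D = 7.95×10^-4, f = 0.02082, h_1 = f(L/D)V²/2g = 15.70 m
Pipe 2: V = 1.146 m/s, Re = 1.06×10^5, ε/D = 3.50×10^-5, f = 0.01775, h_2 = f(L/D)V²/2g = 0.2582 m
Series → Q common, losses add: H = Σh = 15.96 m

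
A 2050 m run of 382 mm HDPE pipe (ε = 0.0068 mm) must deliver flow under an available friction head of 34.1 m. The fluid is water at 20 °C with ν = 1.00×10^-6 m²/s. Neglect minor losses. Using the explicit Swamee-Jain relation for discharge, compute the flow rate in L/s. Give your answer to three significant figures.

Q ≈ 375 L/s

Swamee-Jain (Type II): Q = -0.965·√(gD⁵h_f/L)·ln[ε/(3.7D) + √(3.17ν²L/(gD³h_f))]
√(gD⁵h_f/L) = √(9.81·0.382⁵·34.1/2050) = 0.03643
ε/(3.7D) = 4.81×10^-6; √(3.17ν²L/(gD³h_f)) = 1.87×10^-5
Q = -0.965·0.03643·ln(2.348×10^-5) = 0.3748 m³/s
Check: V = 3.27 m/s, Re = 1.25×10^6, f = 0.01167, h_f = 34.1 m ≈ 34.1 m ✓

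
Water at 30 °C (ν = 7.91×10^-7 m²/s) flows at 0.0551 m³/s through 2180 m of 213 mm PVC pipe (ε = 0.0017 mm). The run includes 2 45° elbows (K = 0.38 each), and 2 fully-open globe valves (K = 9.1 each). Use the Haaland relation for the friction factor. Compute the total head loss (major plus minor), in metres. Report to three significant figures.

V = 4Q/(πD²) = 1.546 m/s; V²/2g = 0.1219 m
Re = 4.16×10^5, ε/D = 7.98×10^-6 → f = 0.01358 (Haaland)
Major: h_f = f(L/D)·V²/2g = 0.01358·10235·0.1219 = 16.94 m
Minor: ΣK = 19.0; h_m = ΣK·V²/2g = 2.311 m
Total H_L = 16.94 + 2.311 = 19.25 m

H_L ≈ 19.2 m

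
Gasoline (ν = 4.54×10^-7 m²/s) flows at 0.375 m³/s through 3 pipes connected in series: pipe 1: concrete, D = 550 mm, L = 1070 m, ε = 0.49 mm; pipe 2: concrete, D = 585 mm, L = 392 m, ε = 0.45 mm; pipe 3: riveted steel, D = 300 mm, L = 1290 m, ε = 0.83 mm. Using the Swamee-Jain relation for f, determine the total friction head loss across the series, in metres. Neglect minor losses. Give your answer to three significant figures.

H ≈ 164 m

Pipe 1: V = 1.578 m/s, Re = 1.91×10^6, ε/D = 8.91×10^-4, f = 0.01933, h_1 = f(L/D)V²/2g = 4.776 m
Pipe 2: V = 1.395 m/s, Re = 1.80×10^6, ε/D = 7.69×10^-4, f = 0.01872, h_2 = f(L/D)V²/2g = 1.244 m
Pipe 3: V = 5.305 m/s, Re = 3.51×10^6, ε/D = 0.00277, f = 0.02565, h_3 = f(L/D)V²/2g = 158.2 m
Series → Q common, losses add: H = Σh = 164.2 m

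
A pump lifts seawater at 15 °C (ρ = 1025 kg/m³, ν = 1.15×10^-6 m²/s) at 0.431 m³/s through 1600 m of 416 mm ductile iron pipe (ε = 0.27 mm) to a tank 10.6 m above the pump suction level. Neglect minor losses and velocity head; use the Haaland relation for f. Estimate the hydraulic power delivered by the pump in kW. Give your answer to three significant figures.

V = 4Q/(πD²) = 3.171 m/s; Re = 1.15×10^6; ε/D = 6.49×10^-4; f = 0.01808
h_f = f(L/D)V²/2g = 35.63 m
Total head H = z + h_f = 10.6 + 35.63 = 46.23 m
P_hyd = ρgQH = 1025·9.81·0.431·46.23 = 200.4 kW

P_hyd ≈ 200 kW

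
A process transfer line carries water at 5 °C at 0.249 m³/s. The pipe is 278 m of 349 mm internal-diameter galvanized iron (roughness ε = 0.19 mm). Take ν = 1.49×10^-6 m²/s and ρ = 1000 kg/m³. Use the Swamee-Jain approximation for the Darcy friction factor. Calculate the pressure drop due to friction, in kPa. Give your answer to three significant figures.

Δp ≈ 48.3 kPa

V = 4Q/(πD²) = 4·0.249/(π·0.349²) = 2.603 m/s
Re = VD/ν = 2.603·0.349/1.49×10^-6 = 6.10×10^5 → turbulent
ε/D = 0.19/349 = 5.44×10^-4
Swamee-Jain: f = 0.01789
h_f = f(L/D)V²/(2g) = 0.01789·(278/0.349)·2.603²/(2·9.81) = 4.922 m
Δp = ρg·h_f = 1000·9.81·4.922 = 48.28 kPa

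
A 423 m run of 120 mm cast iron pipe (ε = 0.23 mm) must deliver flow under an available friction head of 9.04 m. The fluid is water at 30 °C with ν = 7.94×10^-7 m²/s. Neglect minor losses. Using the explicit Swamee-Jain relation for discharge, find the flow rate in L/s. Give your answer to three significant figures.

Swamee-Jain (Type II): Q = -0.965·√(gD⁵h_f/L)·ln[ε/(3.7D) + √(3.17ν²L/(gD³h_f))]
√(gD⁵h_f/L) = √(9.81·0.120⁵·9.04/423) = 0.002284
ε/(3.7D) = 5.18×10^-4; √(3.17ν²L/(gD³h_f)) = 7.43×10^-5
Q = -0.965·0.002284·ln(5.923×10^-4) = 0.01638 m³/s
Check: V = 1.45 m/s, Re = 2.19×10^5, f = 0.02417, h_f = 9.11 m ≈ 9.04 m ✓

Q ≈ 16.4 L/s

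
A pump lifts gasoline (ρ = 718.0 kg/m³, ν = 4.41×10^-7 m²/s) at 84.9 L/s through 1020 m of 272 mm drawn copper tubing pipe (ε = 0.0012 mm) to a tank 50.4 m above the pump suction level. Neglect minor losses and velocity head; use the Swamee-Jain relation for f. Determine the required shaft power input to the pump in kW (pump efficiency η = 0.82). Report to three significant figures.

V = 4Q/(πD²) = 1.461 m/s; Re = 9.01×10^5; ε/D = 4.41×10^-6; f = 0.01192
h_f = f(L/D)V²/2g = 4.862 m
Total head H = z + h_f = 50.4 + 4.862 = 55.26 m
P_hyd = ρgQH = 718.0·9.81·0.0849·55.26 = 33.05 kW
P_shaft = P_hyd/η = 33.05/0.82 = 40.30 kW

P_shaft ≈ 40.3 kW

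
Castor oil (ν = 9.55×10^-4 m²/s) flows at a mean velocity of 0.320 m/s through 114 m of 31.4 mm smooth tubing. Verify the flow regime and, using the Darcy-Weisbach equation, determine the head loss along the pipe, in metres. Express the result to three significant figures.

h_f ≈ 115 m

Re = VD/ν = 0.320·0.03140/9.55×10^-4 = 10.5 → laminar (Re < 2300)
f = 64/Re = 6.083
h_f = f(L/D)V²/(2g) = 6.083·(114/0.03140)·0.320²/(2·9.81) = 115.3 m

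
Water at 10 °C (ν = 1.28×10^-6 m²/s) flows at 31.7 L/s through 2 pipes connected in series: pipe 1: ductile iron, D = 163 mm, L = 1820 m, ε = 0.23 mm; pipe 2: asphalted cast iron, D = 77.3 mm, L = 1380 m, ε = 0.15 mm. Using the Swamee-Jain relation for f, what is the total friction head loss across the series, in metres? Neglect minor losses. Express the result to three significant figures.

Pipe 1: V = 1.519 m/s, Re = 1.93×10^5, ε/D = 0.00141, f = 0.02272, h_1 = f(L/D)V²/2g = 29.84 m
Pipe 2: V = 6.755 m/s, Re = 4.08×10^5, ε/D = 0.00194, f = 0.02382, h_2 = f(L/D)V²/2g = 988.8 m
Series → Q common, losses add: H = Σh = 1019 m

H ≈ 1020 m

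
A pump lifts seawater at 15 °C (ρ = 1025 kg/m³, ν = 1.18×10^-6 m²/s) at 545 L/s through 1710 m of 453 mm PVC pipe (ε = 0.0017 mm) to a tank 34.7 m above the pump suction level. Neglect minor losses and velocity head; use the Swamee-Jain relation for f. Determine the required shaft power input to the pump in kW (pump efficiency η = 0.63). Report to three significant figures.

P_shaft ≈ 517 kW

V = 4Q/(πD²) = 3.382 m/s; Re = 1.30×10^6; ε/D = 3.75×10^-6; f = 0.01122
h_f = f(L/D)V²/2g = 24.69 m
Total head H = z + h_f = 34.7 + 24.69 = 59.39 m
P_hyd = ρgQH = 1025·9.81·0.545·59.39 = 325.5 kW
P_shaft = P_hyd/η = 325.5/0.63 = 516.6 kW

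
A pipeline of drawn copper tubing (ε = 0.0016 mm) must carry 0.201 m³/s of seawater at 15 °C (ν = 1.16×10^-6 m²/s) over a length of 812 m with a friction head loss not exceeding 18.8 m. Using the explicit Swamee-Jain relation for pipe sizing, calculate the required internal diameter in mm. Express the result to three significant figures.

Swamee-Jain (Type III): D = 0.66·[ε^1.25·(LQ²/(gh_f))^4.75 + ν·Q^9.4·(L/(gh_f))^5.2]^0.04
LQ²/(gh_f) = 0.1779; L/(gh_f) = 4.403
Term 1 = ε^1.25·(…)^4.75 = 1.56×10^-11; Term 2 = ν·Q^9.4·(…)^5.2 = 7.28×10^-10
D = 0.66·(1.56×10^-11 + 7.28×10^-10)^0.04 = 0.2847 m = 285 mm
Check: V = 3.16 m/s, Re = 7.75×10^5, f = 0.01224, h_f = 17.7 m ≈ 18.8 m ✓

D ≈ 285 mm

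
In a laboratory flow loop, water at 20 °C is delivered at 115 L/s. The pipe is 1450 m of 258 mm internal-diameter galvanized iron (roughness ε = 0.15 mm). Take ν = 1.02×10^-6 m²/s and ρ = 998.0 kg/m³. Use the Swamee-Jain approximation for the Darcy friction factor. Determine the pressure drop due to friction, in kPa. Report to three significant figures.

V = 4Q/(πD²) = 4·0.115/(π·0.258²) = 2.200 m/s
Re = VD/ν = 2.200·0.258/1.02×10^-6 = 5.56×10^5 → turbulent
ε/D = 0.15/258 = 5.81×10^-4
Swamee-Jain: f = 0.01818
h_f = f(L/D)V²/(2g) = 0.01818·(1450/0.258)·2.200²/(2·9.81) = 25.20 m
Δp = ρg·h_f = 998.0·9.81·25.20 = 246.7 kPa

Δp ≈ 247 kPa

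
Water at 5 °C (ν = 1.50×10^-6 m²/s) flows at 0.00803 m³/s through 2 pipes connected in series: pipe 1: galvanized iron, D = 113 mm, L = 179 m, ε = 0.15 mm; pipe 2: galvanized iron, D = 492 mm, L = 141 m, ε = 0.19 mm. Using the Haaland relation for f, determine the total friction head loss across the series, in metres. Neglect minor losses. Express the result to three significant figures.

H ≈ 1.25 m

Pipe 1: V = 0.8007 m/s, Re = 6.03×10^4, ε/D = 0.00133, f = 0.02411, h_1 = f(L/D)V²/2g = 1.248 m
Pipe 2: V = 0.04224 m/s, Re = 1.39×10^4, ε/D = 3.86×10^-4, f = 0.02885, h_2 = f(L/D)V²/2g = 7.518×10^-4 m
Series → Q common, losses add: H = Σh = 1.249 m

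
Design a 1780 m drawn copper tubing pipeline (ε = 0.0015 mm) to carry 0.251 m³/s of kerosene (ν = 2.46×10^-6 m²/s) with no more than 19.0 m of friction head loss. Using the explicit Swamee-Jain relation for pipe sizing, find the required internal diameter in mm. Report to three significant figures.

Swamee-Jain (Type III): D = 0.66·[ε^1.25·(LQ²/(gh_f))^4.75 + ν·Q^9.4·(L/(gh_f))^5.2]^0.04
LQ²/(gh_f) = 0.6017; L/(gh_f) = 9.550
Term 1 = ε^1.25·(…)^4.75 = 4.70×10^-9; Term 2 = ν·Q^9.4·(…)^5.2 = 6.98×10^-7
D = 0.66·(4.70×10^-9 + 6.98×10^-7)^0.04 = 0.3745 m = 374 mm
Check: V = 2.28 m/s, Re = 3.47×10^5, f = 0.01404, h_f = 17.7 m ≈ 19.0 m ✓

D ≈ 374 mm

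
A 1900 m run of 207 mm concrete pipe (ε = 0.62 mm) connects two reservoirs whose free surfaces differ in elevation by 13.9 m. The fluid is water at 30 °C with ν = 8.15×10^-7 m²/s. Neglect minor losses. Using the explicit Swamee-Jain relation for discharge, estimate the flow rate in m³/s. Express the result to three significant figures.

Swamee-Jain (Type II): Q = -0.965·√(gD⁵h_f/L)·ln[ε/(3.7D) + √(3.17ν²L/(gD³h_f))]
√(gD⁵h_f/L) = √(9.81·0.207⁵·13.9/1900) = 0.005223
ε/(3.7D) = 8.10×10^-4; √(3.17ν²L/(gD³h_f)) = 5.75×10^-5
Q = -0.965·0.005223·ln(8.670×10^-4) = 0.03553 m³/s
Check: V = 1.06 m/s, Re = 2.68×10^5, f = 0.02681, h_f = 14.0 m ≈ 13.9 m ✓

Q ≈ 0.0355 m³/s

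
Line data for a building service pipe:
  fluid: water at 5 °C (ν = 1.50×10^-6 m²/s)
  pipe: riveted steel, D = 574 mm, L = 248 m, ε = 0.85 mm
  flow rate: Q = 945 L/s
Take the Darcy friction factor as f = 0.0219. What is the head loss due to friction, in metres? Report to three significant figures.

h_f ≈ 6.43 m

V = 4Q/(πD²) = 4·0.945/(π·0.574²) = 3.652 m/s
h_f = f(L/D)V²/(2g) = 0.02190·(248/0.574)·3.652²/(2·9.81) = 6.432 m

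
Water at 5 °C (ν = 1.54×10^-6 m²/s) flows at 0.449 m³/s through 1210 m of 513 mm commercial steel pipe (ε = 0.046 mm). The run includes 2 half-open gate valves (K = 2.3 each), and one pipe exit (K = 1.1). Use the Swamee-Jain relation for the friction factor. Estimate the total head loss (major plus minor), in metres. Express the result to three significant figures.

V = 4Q/(πD²) = 2.172 m/s; V²/2g = 0.2405 m
Re = 7.24×10^5, ε/D = 8.97×10^-5 → f = 0.01377 (Swamee-Jain)
Major: h_f = f(L/D)·V²/2g = 0.01377·2359·0.2405 = 7.811 m
Minor: ΣK = 5.70; h_m = ΣK·V²/2g = 1.371 m
Total H_L = 7.811 + 1.371 = 9.182 m

H_L ≈ 9.18 m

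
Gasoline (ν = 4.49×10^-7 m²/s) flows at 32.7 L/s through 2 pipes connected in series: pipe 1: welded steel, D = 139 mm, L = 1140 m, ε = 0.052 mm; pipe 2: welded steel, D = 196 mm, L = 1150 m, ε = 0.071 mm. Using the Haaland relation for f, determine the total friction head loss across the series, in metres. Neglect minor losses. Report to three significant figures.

Pipe 1: V = 2.155 m/s, Re = 6.67×10^5, ε/D = 3.74×10^-4, f = 0.01648, h_1 = f(L/D)V²/2g = 32.00 m
Pipe 2: V = 1.084 m/s, Re = 4.73×10^5, ε/D = 3.62×10^-4, f = 0.01669, h_2 = f(L/D)V²/2g = 5.862 m
Series → Q common, losses add: H = Σh = 37.86 m

H ≈ 37.9 m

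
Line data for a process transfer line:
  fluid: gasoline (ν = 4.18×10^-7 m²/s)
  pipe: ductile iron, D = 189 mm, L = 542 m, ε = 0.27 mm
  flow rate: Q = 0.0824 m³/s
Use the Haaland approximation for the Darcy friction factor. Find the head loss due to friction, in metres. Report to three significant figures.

h_f ≈ 27.3 m

V = 4Q/(πD²) = 4·0.0824/(π·0.189²) = 2.937 m/s
Re = VD/ν = 2.937·0.189/4.18×10^-7 = 1.33×10^6 → turbulent
ε/D = 0.27/189 = 0.00143
Haaland: f = 0.02166
h_f = f(L/D)V²/(2g) = 0.02166·(542/0.189)·2.937²/(2·9.81) = 27.31 m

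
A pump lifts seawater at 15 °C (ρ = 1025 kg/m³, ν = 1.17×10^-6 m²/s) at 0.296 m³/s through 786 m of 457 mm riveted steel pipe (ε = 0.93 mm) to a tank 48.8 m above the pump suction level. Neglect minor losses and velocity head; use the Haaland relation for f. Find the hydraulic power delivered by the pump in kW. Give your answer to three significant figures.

V = 4Q/(πD²) = 1.805 m/s; Re = 7.05×10^5; ε/D = 0.00204; f = 0.02380
h_f = f(L/D)V²/2g = 6.795 m
Total head H = z + h_f = 48.8 + 6.795 = 55.59 m
P_hyd = ρgQH = 1025·9.81·0.296·55.59 = 165.5 kW

P_hyd ≈ 165 kW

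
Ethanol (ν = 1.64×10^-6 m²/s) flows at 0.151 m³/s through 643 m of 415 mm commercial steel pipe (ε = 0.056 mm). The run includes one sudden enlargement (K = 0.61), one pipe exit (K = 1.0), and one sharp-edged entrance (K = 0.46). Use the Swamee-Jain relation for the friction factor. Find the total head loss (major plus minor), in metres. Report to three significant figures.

H_L ≈ 1.69 m

V = 4Q/(πD²) = 1.116 m/s; V²/2g = 0.06352 m
Re = 2.82×10^5, ε/D = 1.35×10^-4 → f = 0.01588 (Swamee-Jain)
Major: h_f = f(L/D)·V²/2g = 0.01588·1549·0.06352 = 1.563 m
Minor: ΣK = 2.07; h_m = ΣK·V²/2g = 0.1315 m
Total H_L = 1.563 + 0.1315 = 1.694 m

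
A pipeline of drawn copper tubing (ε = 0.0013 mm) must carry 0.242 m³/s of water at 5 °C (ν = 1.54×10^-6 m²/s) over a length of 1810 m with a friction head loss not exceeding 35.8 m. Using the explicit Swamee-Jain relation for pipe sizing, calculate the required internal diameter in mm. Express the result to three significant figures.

D ≈ 319 mm

Swamee-Jain (Type III): D = 0.66·[ε^1.25·(LQ²/(gh_f))^4.75 + ν·Q^9.4·(L/(gh_f))^5.2]^0.04
LQ²/(gh_f) = 0.3018; L/(gh_f) = 5.154
Term 1 = ε^1.25·(…)^4.75 = 1.48×10^-10; Term 2 = ν·Q^9.4·(…)^5.2 = 1.25×10^-8
D = 0.66·(1.48×10^-10 + 1.25×10^-8)^0.04 = 0.3189 m = 319 mm
Check: V = 3.03 m/s, Re = 6.27×10^5, f = 0.01265, h_f = 33.6 m ≈ 35.8 m ✓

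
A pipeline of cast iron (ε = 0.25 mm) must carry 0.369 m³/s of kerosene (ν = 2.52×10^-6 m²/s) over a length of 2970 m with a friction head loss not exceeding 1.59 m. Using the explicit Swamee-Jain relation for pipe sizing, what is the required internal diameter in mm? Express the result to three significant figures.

Swamee-Jain (Type III): D = 0.66·[ε^1.25·(LQ²/(gh_f))^4.75 + ν·Q^9.4·(L/(gh_f))^5.2]^0.04
LQ²/(gh_f) = 25.93; L/(gh_f) = 190.4
Term 1 = ε^1.25·(…)^4.75 = 163; Term 2 = ν·Q^9.4·(…)^5.2 = 153
D = 0.66·(163 + 153)^0.04 = 0.8309 m = 831 mm
Check: V = 0.680 m/s, Re = 2.24×10^5, f = 0.01757, h_f = 1.48 m ≈ 1.59 m ✓

D ≈ 831 mm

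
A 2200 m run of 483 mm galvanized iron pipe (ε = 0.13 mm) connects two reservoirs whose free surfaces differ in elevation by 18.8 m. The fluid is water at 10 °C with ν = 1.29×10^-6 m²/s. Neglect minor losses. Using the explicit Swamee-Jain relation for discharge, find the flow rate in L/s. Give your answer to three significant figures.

Q ≈ 419 L/s

Swamee-Jain (Type II): Q = -0.965·√(gD⁵h_f/L)·ln[ε/(3.7D) + √(3.17ν²L/(gD³h_f))]
√(gD⁵h_f/L) = √(9.81·0.483⁵·18.8/2200) = 0.04694
ε/(3.7D) = 7.27×10^-5; √(3.17ν²L/(gD³h_f)) = 2.36×10^-5
Q = -0.965·0.04694·ln(9.638×10^-5) = 0.4189 m³/s
Check: V = 2.29 m/s, Re = 8.56×10^5, f = 0.01559, h_f = 18.9 m ≈ 18.8 m ✓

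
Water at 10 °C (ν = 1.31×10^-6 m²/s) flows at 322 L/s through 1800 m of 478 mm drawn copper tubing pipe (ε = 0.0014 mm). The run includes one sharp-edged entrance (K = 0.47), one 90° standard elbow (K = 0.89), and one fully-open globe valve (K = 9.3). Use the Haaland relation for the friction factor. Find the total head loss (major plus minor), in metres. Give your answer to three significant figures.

H_L ≈ 9.47 m

V = 4Q/(πD²) = 1.794 m/s; V²/2g = 0.1641 m
Re = 6.55×10^5, ε/D = 2.93×10^-6 → f = 0.01249 (Haaland)
Major: h_f = f(L/D)·V²/2g = 0.01249·3766·0.1641 = 7.721 m
Minor: ΣK = 10.7; h_m = ΣK·V²/2g = 1.749 m
Total H_L = 7.721 + 1.749 = 9.470 m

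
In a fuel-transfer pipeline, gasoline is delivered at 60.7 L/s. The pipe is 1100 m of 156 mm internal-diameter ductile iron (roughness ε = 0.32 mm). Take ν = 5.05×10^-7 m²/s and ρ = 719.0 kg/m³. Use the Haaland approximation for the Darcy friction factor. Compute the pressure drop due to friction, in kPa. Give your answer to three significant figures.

V = 4Q/(πD²) = 4·0.0607/(π·0.156²) = 3.176 m/s
Re = VD/ν = 3.176·0.156/5.05×10^-7 = 9.81×10^5 → turbulent
ε/D = 0.32/156 = 0.00205
Haaland: f = 0.02379
h_f = f(L/D)V²/(2g) = 0.02379·(1100/0.156)·3.176²/(2·9.81) = 86.23 m
Δp = ρg·h_f = 719.0·9.81·86.23 = 608.2 kPa

Δp ≈ 608 kPa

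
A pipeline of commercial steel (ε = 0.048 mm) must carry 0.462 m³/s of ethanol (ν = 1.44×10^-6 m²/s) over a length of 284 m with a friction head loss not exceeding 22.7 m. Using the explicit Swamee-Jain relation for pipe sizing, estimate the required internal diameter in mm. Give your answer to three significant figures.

D ≈ 318 mm

Swamee-Jain (Type III): D = 0.66·[ε^1.25·(LQ²/(gh_f))^4.75 + ν·Q^9.4·(L/(gh_f))^5.2]^0.04
LQ²/(gh_f) = 0.2722; L/(gh_f) = 1.275
Term 1 = ε^1.25·(…)^4.75 = 8.27×10^-9; Term 2 = ν·Q^9.4·(…)^5.2 = 3.59×10^-9
D = 0.66·(8.27×10^-9 + 3.59×10^-9)^0.04 = 0.3181 m = 318 mm
Check: V = 5.81 m/s, Re = 1.28×10^6, f = 0.01398, h_f = 21.5 m ≈ 22.7 m ✓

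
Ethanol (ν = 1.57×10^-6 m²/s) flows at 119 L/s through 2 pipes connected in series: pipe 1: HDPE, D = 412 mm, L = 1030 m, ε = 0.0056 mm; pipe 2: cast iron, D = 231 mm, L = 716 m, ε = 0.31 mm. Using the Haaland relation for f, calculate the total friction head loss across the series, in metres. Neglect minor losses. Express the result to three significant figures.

H ≈ 29.1 m

Pipe 1: V = 0.8926 m/s, Re = 2.34×10^5, ε/D = 1.36×10^-5, f = 0.01512, h_1 = f(L/D)V²/2g = 1.536 m
Pipe 2: V = 2.839 m/s, Re = 4.18×10^5, ε/D = 0.00134, f = 0.02167, h_2 = f(L/D)V²/2g = 27.60 m
Series → Q common, losses add: H = Σh = 29.14 m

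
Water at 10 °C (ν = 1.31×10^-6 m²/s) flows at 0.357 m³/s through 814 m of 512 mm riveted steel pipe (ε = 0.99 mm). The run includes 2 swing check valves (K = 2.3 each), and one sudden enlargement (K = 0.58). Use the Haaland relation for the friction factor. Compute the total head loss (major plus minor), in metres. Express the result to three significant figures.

V = 4Q/(πD²) = 1.734 m/s; V²/2g = 0.1532 m
Re = 6.78×10^5, ε/D = 0.00193 → f = 0.02350 (Haaland)
Major: h_f = f(L/D)·V²/2g = 0.02350·1590·0.1532 = 5.726 m
Minor: ΣK = 5.18; h_m = ΣK·V²/2g = 0.7938 m
Total H_L = 5.726 + 0.7938 = 6.520 m

H_L ≈ 6.52 m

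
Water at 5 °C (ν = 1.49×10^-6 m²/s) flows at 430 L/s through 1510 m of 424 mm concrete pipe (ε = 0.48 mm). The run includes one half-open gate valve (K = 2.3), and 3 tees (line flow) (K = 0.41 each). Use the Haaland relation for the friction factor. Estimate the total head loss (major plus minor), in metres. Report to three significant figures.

V = 4Q/(πD²) = 3.045 m/s; V²/2g = 0.4727 m
Re = 8.67×10^5, ε/D = 0.00113 → f = 0.02056 (Haaland)
Major: h_f = f(L/D)·V²/2g = 0.02056·3561·0.4727 = 34.62 m
Minor: ΣK = 3.53; h_m = ΣK·V²/2g = 1.669 m
Total H_L = 34.62 + 1.669 = 36.29 m

H_L ≈ 36.3 m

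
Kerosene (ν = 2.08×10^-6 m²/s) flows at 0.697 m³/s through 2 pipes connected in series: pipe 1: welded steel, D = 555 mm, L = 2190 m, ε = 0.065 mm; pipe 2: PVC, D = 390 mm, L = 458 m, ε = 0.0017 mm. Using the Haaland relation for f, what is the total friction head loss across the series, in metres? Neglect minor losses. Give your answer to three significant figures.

H ≈ 46.6 m

Pipe 1: V = 2.881 m/s, Re = 7.69×10^5, ε/D = 1.17×10^-4, f = 0.01386, h_1 = f(L/D)V²/2g = 23.14 m
Pipe 2: V = 5.835 m/s, Re = 1.09×10^6, ε/D = 4.36×10^-6, f = 0.01149, h_2 = f(L/D)V²/2g = 23.42 m
Series → Q common, losses add: H = Σh = 46.55 m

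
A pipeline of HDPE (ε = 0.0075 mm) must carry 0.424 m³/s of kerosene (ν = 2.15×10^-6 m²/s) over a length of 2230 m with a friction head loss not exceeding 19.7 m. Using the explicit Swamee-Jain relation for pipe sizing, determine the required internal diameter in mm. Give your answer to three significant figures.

D ≈ 473 mm

Swamee-Jain (Type III): D = 0.66·[ε^1.25·(LQ²/(gh_f))^4.75 + ν·Q^9.4·(L/(gh_f))^5.2]^0.04
LQ²/(gh_f) = 2.074; L/(gh_f) = 11.54
Term 1 = ε^1.25·(…)^4.75 = 1.26×10^-5; Term 2 = ν·Q^9.4·(…)^5.2 = 2.25×10^-4
D = 0.66·(1.26×10^-5 + 2.25×10^-4)^0.04 = 0.4727 m = 473 mm
Check: V = 2.42 m/s, Re = 5.31×10^5, f = 0.01321, h_f = 18.5 m ≈ 19.7 m ✓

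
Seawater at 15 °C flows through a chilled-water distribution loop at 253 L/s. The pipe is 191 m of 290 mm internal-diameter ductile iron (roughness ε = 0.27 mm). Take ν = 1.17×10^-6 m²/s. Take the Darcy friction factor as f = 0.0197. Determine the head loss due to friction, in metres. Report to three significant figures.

h_f ≈ 9.70 m

V = 4Q/(πD²) = 4·0.253/(π·0.290²) = 3.830 m/s
h_f = f(L/D)V²/(2g) = 0.01970·(191/0.290)·3.830²/(2·9.81) = 9.702 m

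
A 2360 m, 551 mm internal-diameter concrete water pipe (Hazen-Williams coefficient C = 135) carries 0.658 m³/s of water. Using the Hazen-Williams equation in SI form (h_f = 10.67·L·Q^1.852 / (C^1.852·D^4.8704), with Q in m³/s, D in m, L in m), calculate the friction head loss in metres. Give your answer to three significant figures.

h_f = 10.67·2360·0.658^1.852 / (135^1.852·0.551^4.8704) = 23.97 m

h_f ≈ 24.0 m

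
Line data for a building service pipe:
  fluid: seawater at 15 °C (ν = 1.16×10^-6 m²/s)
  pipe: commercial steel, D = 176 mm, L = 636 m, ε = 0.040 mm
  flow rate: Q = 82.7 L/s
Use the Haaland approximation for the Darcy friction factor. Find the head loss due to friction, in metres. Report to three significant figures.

h_f ≈ 33.0 m

V = 4Q/(πD²) = 4·0.0827/(π·0.176²) = 3.399 m/s
Re = VD/ν = 3.399·0.176/1.16×10^-6 = 5.16×10^5 → turbulent
ε/D = 0.040/176 = 2.27×10^-4
Haaland: f = 0.01550
h_f = f(L/D)V²/(2g) = 0.01550·(636/0.176)·3.399²/(2·9.81) = 32.99 m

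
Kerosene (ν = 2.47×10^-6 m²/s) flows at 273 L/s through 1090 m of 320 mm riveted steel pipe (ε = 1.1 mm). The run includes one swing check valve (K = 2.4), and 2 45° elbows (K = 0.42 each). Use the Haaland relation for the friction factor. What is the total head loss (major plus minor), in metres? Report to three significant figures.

V = 4Q/(πD²) = 3.394 m/s; V²/2g = 0.5873 m
Re = 4.40×10^5, ε/D = 0.00344 → f = 0.02750 (Haaland)
Major: h_f = f(L/D)·V²/2g = 0.02750·3406·0.5873 = 55.02 m
Minor: ΣK = 3.24; h_m = ΣK·V²/2g = 1.903 m
Total H_L = 55.02 + 1.903 = 56.92 m

H_L ≈ 56.9 m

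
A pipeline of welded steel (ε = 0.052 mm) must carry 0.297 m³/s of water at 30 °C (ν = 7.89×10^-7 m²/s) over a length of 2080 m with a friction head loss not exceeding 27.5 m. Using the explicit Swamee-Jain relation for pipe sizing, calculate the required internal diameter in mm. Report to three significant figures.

Swamee-Jain (Type III): D = 0.66·[ε^1.25·(LQ²/(gh_f))^4.75 + ν·Q^9.4·(L/(gh_f))^5.2]^0.04
LQ²/(gh_f) = 0.6801; L/(gh_f) = 7.710
Term 1 = ε^1.25·(…)^4.75 = 7.08×10^-7; Term 2 = ν·Q^9.4·(…)^5.2 = 3.58×10^-7
D = 0.66·(7.08×10^-7 + 3.58×10^-7)^0.04 = 0.3808 m = 381 mm
Check: V = 2.61 m/s, Re = 1.26×10^6, f = 0.01380, h_f = 26.1 m ≈ 27.5 m ✓

D ≈ 381 mm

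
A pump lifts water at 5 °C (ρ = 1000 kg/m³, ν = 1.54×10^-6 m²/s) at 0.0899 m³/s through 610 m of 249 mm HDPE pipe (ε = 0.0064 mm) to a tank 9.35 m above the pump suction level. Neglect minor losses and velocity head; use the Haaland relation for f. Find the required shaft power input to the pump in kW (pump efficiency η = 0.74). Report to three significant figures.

P_shaft ≈ 18.5 kW

V = 4Q/(πD²) = 1.846 m/s; Re = 2.99×10^5; ε/D = 2.57×10^-5; f = 0.01457
h_f = f(L/D)V²/2g = 6.202 m
Total head H = z + h_f = 9.35 + 6.202 = 15.55 m
P_hyd = ρgQH = 1000·9.81·0.0899·15.55 = 13.72 kW
P_shaft = P_hyd/η = 13.72/0.74 = 18.53 kW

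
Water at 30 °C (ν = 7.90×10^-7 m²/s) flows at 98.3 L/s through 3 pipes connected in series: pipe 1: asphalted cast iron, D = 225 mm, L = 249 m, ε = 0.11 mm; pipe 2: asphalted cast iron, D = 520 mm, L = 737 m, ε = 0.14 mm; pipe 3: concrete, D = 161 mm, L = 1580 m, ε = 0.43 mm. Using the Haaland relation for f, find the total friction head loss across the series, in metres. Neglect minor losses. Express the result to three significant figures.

Pipe 1: V = 2.472 m/s, Re = 7.04×10^5, ε/D = 4.89×10^-4, f = 0.01727, h_1 = f(L/D)V²/2g = 5.955 m
Pipe 2: V = 0.4629 m/s, Re = 3.05×10^5, ε/D = 2.69×10^-4, f = 0.01656, h_2 = f(L/D)V²/2g = 0.2563 m
Pipe 3: V = 4.828 m/s, Re = 9.84×10^5, ε/D = 0.00267, f = 0.02552, h_3 = f(L/D)V²/2g = 297.6 m
Series → Q common, losses add: H = Σh = 303.8 m

H ≈ 304 m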